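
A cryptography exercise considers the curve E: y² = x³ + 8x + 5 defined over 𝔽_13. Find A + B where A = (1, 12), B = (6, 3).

(1, 12) + (6, 3). λ = (3 - 12)/(6 - 1) ≡ 4/5 mod 13. 5⁻¹ ≡ 8 (mod 13), so λ ≡ 6.
  x = λ² - 1 - 6 = 36 - 7 ≡ 3; y = λ·(1 - 3) - 12 ≡ 2. → (3, 2)

(3, 2)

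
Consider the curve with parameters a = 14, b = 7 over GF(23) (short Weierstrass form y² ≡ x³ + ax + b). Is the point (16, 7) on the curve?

yes

y² = 7² ≡ 3; x³ + 14x + 7 = 4327 ≡ 3 (mod 23). 3 = 3.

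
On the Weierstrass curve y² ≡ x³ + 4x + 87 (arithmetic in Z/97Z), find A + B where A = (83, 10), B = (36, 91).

(83, 10) + (36, 91). λ = (91 - 10)/(36 - 83) ≡ 81/50 mod 97. 50⁻¹ ≡ 33 (mod 97), so λ ≡ 54.
  x = λ² - 83 - 36 = 2916 - 119 ≡ 81; y = λ·(83 - 81) - 10 ≡ 1. → (81, 1)

(81, 1)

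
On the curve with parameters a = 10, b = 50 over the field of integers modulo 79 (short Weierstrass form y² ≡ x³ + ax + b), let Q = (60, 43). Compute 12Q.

(22, 4)

Double-and-add on 12 = (1100)₂. Start with Q = (60, 43) for the leading 1-bit.
double: tangent at (60, 43): λ = (3·60² + 10)/(2·43) ≡ 66/7. 7⁻¹ ≡ 34 (mod 79) since 7·34 = 238 ≡ 1, so λ ≡ 66·34 ≡ 32.
  x = λ² - 60 - 60 = 1024 - 120 ≡ 35; y = λ·(60 - 35) - 43 ≡ 46. → (35, 46)
add Q: (35, 46) + (60, 43). λ = (43 - 46)/(60 - 35) ≡ 76/25 mod 79. 25⁻¹ ≡ 19 (mod 79), so λ ≡ 22.
  x = λ² - 35 - 60 = 484 - 95 ≡ 73; y = λ·(35 - 73) - 46 ≡ 66. → (73, 66)
double: tangent at (73, 66): λ = (3·73² + 10)/(2·66) ≡ 39/53. 53⁻¹ ≡ 3 (mod 79), so λ ≡ 39·3 ≡ 38.
  x = λ² - 73 - 73 = 1444 - 146 ≡ 34; y = λ·(73 - 34) - 66 ≡ 73. → (34, 73)
double: tangent at (34, 73): λ = (3·34² + 10)/(2·73) ≡ 2/67. 67⁻¹ ≡ 46 (mod 79), so λ ≡ 2·46 ≡ 13.
  x = λ² - 34 - 34 = 169 - 68 ≡ 22; y = λ·(34 - 22) - 73 ≡ 4. → (22, 4)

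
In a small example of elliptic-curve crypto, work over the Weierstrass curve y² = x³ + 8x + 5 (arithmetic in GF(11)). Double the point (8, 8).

(0, 4)

tangent at (8, 8): λ = (3·8² + 8)/(2·8) ≡ 2/5. 5⁻¹ ≡ 9 (mod 11), so λ ≡ 2·9 ≡ 7.
  x = λ² - 8 - 8 = 49 - 16 ≡ 0; y = λ·(8 - 0) - 8 ≡ 4. → (0, 4)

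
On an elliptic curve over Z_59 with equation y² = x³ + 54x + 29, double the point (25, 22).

tangent at (25, 22): λ = (3·25² + 54)/(2·22) ≡ 41/44. 44⁻¹ ≡ 55 (mod 59) since 44·55 = 2420 ≡ 1, so λ ≡ 41·55 ≡ 13.
  x = λ² - 25 - 25 = 169 - 50 ≡ 1; y = λ·(25 - 1) - 22 ≡ 54. → (1, 54)

(1, 54)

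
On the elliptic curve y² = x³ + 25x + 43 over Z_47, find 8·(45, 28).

Write G = (45, 28).
Double-and-add on 8 = (1000)₂. Start with G = (45, 28) for the leading 1-bit.
double: tangent at (45, 28): λ = (3·45² + 25)/(2·28) ≡ 37/9. 9⁻¹ ≡ 21 (mod 47) since 9·21 = 189 ≡ 1, so λ ≡ 37·21 ≡ 25.
  x = λ² - 45 - 45 = 625 - 90 ≡ 18; y = λ·(45 - 18) - 28 ≡ 36. → (18, 36)
double: tangent at (18, 36): λ = (3·18² + 25)/(2·36) ≡ 10/25. 25⁻¹ ≡ 32 (mod 47), so λ ≡ 10·32 ≡ 38.
  x = λ² - 18 - 18 = 1444 - 36 ≡ 45; y = λ·(18 - 45) - 36 ≡ 19. → (45, 19)
double: tangent at (45, 19): λ = (3·45² + 25)/(2·19) ≡ 37/38. 38⁻¹ ≡ 26 (mod 47), so λ ≡ 37·26 ≡ 22.
  x = λ² - 45 - 45 = 484 - 90 ≡ 18; y = λ·(45 - 18) - 19 ≡ 11. → (18, 11)

(18, 11)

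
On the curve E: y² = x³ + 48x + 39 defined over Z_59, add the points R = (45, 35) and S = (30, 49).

(52, 3)

(45, 35) + (30, 49). λ = (49 - 35)/(30 - 45) ≡ 14/44 mod 59. 44⁻¹ ≡ 55 (mod 59), so λ ≡ 3.
  x = λ² - 45 - 30 = 9 - 75 ≡ 52; y = λ·(45 - 52) - 35 ≡ 3. → (52, 3)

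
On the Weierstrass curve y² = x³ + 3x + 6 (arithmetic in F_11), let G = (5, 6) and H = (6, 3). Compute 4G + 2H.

(4, 7)

First 4G:
Double-and-add on 4 = (100)₂. Start with G = (5, 6) for the leading 1-bit.
double: tangent at (5, 6): λ = (3·5² + 3)/(2·6) ≡ 1/1. 1⁻¹ ≡ 1 (mod 11), so λ ≡ 1·1 ≡ 1.
  x = λ² - 5 - 5 = 1 - 10 ≡ 2; y = λ·(5 - 2) - 6 ≡ 8. → (2, 8)
double: tangent at (2, 8): λ = (3·2² + 3)/(2·8) ≡ 4/5. 5⁻¹ ≡ 9 (mod 11), so λ ≡ 4·9 ≡ 3.
  x = λ² - 2 - 2 = 9 - 4 ≡ 5; y = λ·(2 - 5) - 8 ≡ 5. → (5, 5)
4G = (5, 5).
Next 2H:
Repeated addition: build up to 2H.
2H: tangent at (6, 3): λ = (3·6² + 3)/(2·3) ≡ 1/6. 6⁻¹ ≡ 2 (mod 11), so λ ≡ 1·2 ≡ 2.
  x = λ² - 6 - 6 = 4 - 12 ≡ 3; y = λ·(6 - 3) - 3 ≡ 3. → (3, 3)
2H = (3, 3).
Finally 4G + 2H:
(5, 5) + (3, 3). λ = (3 - 5)/(3 - 5) ≡ 9/9 mod 11. 9⁻¹ ≡ 5 (mod 11) since 9·5 = 45 ≡ 1, so λ ≡ 1.
  x = λ² - 5 - 3 = 1 - 8 ≡ 4; y = λ·(5 - 4) - 5 ≡ 7. → (4, 7)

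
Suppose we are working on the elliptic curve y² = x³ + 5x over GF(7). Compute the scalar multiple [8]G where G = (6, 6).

Repeated addition: build up to 8G.
2G: tangent at (6, 6): λ = (3·6² + 5)/(2·6) ≡ 1/5. 5⁻¹ ≡ 3 (mod 7) since 5·3 = 15 ≡ 1, so λ ≡ 1·3 ≡ 3.
  x = λ² - 6 - 6 = 9 - 12 ≡ 4; y = λ·(6 - 4) - 6 ≡ 0. → (4, 0)
3G: (4, 0) + (6, 6). λ = (6 - 0)/(6 - 4) ≡ 6/2 mod 7. 2⁻¹ ≡ 4 (mod 7) since 2·4 = 8 ≡ 1, so λ ≡ 3.
  x = λ² - 4 - 6 = 9 - 10 ≡ 6; y = λ·(4 - 6) - 0 ≡ 1. → (6, 1)
4G: (6, 1) + (6, 6): same x and y₁ ≡ -y₂, so the sum is 𝒪.
5G: 𝒪 + (6, 6) = (6, 6) (identity).
6G: tangent at (6, 6): λ = (3·6² + 5)/(2·6) ≡ 1/5. 5⁻¹ ≡ 3 (mod 7) since 5·3 = 15 ≡ 1, so λ ≡ 1·3 ≡ 3.
  x = λ² - 6 - 6 = 9 - 12 ≡ 4; y = λ·(6 - 4) - 6 ≡ 0. → (4, 0)
7G: (4, 0) + (6, 6). λ = (6 - 0)/(6 - 4) ≡ 6/2 mod 7. 2⁻¹ ≡ 4 (mod 7), so λ ≡ 3.
  x = λ² - 4 - 6 = 9 - 10 ≡ 6; y = λ·(4 - 6) - 0 ≡ 1. → (6, 1)
8G: (6, 1) + (6, 6): same x and y₁ ≡ -y₂, so the sum is 𝒪.

O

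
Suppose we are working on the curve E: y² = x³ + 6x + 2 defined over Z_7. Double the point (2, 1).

tangent at (2, 1): λ = (3·2² + 6)/(2·1) ≡ 4/2. 2⁻¹ ≡ 4 (mod 7) since 2·4 = 8 ≡ 1, so λ ≡ 4·4 ≡ 2.
  x = λ² - 2 - 2 = 4 - 4 ≡ 0; y = λ·(2 - 0) - 1 ≡ 3. → (0, 3)

(0, 3)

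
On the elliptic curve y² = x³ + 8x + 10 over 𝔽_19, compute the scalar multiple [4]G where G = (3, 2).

(5, 17)

Repeated addition: build up to 4G.
2G: tangent at (3, 2): λ = (3·3² + 8)/(2·2) ≡ 16/4. 4⁻¹ ≡ 5 (mod 19), so λ ≡ 16·5 ≡ 4.
  x = λ² - 3 - 3 = 16 - 6 ≡ 10; y = λ·(3 - 10) - 2 ≡ 8. → (10, 8)
3G: (10, 8) + (3, 2). λ = (2 - 8)/(3 - 10) ≡ 13/12 mod 19. 12⁻¹ ≡ 8 (mod 19) since 12·8 = 96 ≡ 1, so λ ≡ 9.
  x = λ² - 10 - 3 = 81 - 13 ≡ 11; y = λ·(10 - 11) - 8 ≡ 2. → (11, 2)
4G: (11, 2) + (3, 2). λ = (2 - 2)/(3 - 11) ≡ 0/11 mod 19. 11⁻¹ ≡ 7 (mod 19), so λ ≡ 0.
  x = λ² - 11 - 3 = 0 - 14 ≡ 5; y = λ·(11 - 5) - 2 ≡ 17. → (5, 17)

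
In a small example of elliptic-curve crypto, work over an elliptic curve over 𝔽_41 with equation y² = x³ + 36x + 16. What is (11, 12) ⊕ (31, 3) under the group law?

(11, 12) + (31, 3). λ = (3 - 12)/(31 - 11) ≡ 32/20 mod 41. 20⁻¹ ≡ 39 (mod 41) since 20·39 = 780 ≡ 1, so λ ≡ 18.
  x = λ² - 11 - 31 = 324 - 42 ≡ 36; y = λ·(11 - 36) - 12 ≡ 30. → (36, 30)

(36, 30)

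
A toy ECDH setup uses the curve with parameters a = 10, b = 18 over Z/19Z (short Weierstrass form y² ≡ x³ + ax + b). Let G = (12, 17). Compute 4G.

Repeated addition: build up to 4G.
2G: tangent at (12, 17): λ = (3·12² + 10)/(2·17) ≡ 5/15. 15⁻¹ ≡ 14 (mod 19), so λ ≡ 5·14 ≡ 13.
  x = λ² - 12 - 12 = 169 - 24 ≡ 12; y = λ·(12 - 12) - 17 ≡ 2. → (12, 2)
3G: (12, 2) + (12, 17): same x and y₁ ≡ -y₂, so the sum is the point at infinity.
4G: the point at infinity + (12, 17) = (12, 17) (identity).

(12, 17)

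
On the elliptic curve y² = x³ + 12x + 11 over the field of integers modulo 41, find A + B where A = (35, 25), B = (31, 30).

(35, 25) + (31, 30). λ = (30 - 25)/(31 - 35) ≡ 5/37 mod 41. 37⁻¹ ≡ 10 (mod 41) since 37·10 = 370 ≡ 1, so λ ≡ 9.
  x = λ² - 35 - 31 = 81 - 66 ≡ 15; y = λ·(35 - 15) - 25 ≡ 32. → (15, 32)

(15, 32)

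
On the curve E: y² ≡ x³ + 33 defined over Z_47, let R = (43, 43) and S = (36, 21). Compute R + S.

(22, 23)

(43, 43) + (36, 21). λ = (21 - 43)/(36 - 43) ≡ 25/40 mod 47. 40⁻¹ ≡ 20 (mod 47), so λ ≡ 30.
  x = λ² - 43 - 36 = 900 - 79 ≡ 22; y = λ·(43 - 22) - 43 ≡ 23. → (22, 23)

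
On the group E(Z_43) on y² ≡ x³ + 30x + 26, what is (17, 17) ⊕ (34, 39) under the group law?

(17, 17) + (34, 39). λ = (39 - 17)/(34 - 17) ≡ 22/17 mod 43. 17⁻¹ ≡ 38 (mod 43), so λ ≡ 19.
  x = λ² - 17 - 34 = 361 - 51 ≡ 9; y = λ·(17 - 9) - 17 ≡ 6. → (9, 6)

(9, 6)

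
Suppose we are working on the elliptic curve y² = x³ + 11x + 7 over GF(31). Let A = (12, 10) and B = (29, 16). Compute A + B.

(6, 14)

(12, 10) + (29, 16). λ = (16 - 10)/(29 - 12) ≡ 6/17 mod 31. 17⁻¹ ≡ 11 (mod 31) since 17·11 = 187 ≡ 1, so λ ≡ 4.
  x = λ² - 12 - 29 = 16 - 41 ≡ 6; y = λ·(12 - 6) - 10 ≡ 14. → (6, 14)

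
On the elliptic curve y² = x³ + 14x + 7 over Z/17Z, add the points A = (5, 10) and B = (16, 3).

(5, 10) + (16, 3). λ = (3 - 10)/(16 - 5) ≡ 10/11 mod 17. 11⁻¹ ≡ 14 (mod 17), so λ ≡ 4.
  x = λ² - 5 - 16 = 16 - 21 ≡ 12; y = λ·(5 - 12) - 10 ≡ 13. → (12, 13)

(12, 13)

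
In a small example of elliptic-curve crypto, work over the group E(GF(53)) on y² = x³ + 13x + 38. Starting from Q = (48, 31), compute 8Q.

Double-and-add on 8 = (1000)₂. Start with Q = (48, 31) for the leading 1-bit.
double: tangent at (48, 31): λ = (3·48² + 13)/(2·31) ≡ 35/9. 9⁻¹ ≡ 6 (mod 53), so λ ≡ 35·6 ≡ 51.
  x = λ² - 48 - 48 = 2601 - 96 ≡ 14; y = λ·(48 - 14) - 31 ≡ 7. → (14, 7)
double: tangent at (14, 7): λ = (3·14² + 13)/(2·7) ≡ 18/14. 14⁻¹ ≡ 19 (mod 53), so λ ≡ 18·19 ≡ 24.
  x = λ² - 14 - 14 = 576 - 28 ≡ 18; y = λ·(14 - 18) - 7 ≡ 3. → (18, 3)
double: tangent at (18, 3): λ = (3·18² + 13)/(2·3) ≡ 31/6. 6⁻¹ ≡ 9 (mod 53), so λ ≡ 31·9 ≡ 14.
  x = λ² - 18 - 18 = 196 - 36 ≡ 1; y = λ·(18 - 1) - 3 ≡ 23. → (1, 23)

(1, 23)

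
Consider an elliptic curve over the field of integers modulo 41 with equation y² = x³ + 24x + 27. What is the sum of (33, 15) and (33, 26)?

O

The two points share x = 33 and their y-coordinates satisfy 15 + 26 ≡ 0 (mod 41), so they are inverses. Their sum is 𝒪.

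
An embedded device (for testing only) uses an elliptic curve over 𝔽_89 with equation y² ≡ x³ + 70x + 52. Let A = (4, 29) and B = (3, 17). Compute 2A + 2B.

(2, 72)

First 2A:
Repeated addition: build up to 2A.
2A: tangent at (4, 29): λ = (3·4² + 70)/(2·29) ≡ 29/58. 58⁻¹ ≡ 66 (mod 89) since 58·66 = 3828 ≡ 1, so λ ≡ 29·66 ≡ 45.
  x = λ² - 4 - 4 = 2025 - 8 ≡ 59; y = λ·(4 - 59) - 29 ≡ 77. → (59, 77)
2A = (59, 77).
Next 2B:
Repeated addition: build up to 2B.
2B: tangent at (3, 17): λ = (3·3² + 70)/(2·17) ≡ 8/34. 34⁻¹ ≡ 55 (mod 89) since 34·55 = 1870 ≡ 1, so λ ≡ 8·55 ≡ 84.
  x = λ² - 3 - 3 = 7056 - 6 ≡ 19; y = λ·(3 - 19) - 17 ≡ 63. → (19, 63)
2B = (19, 63).
Finally 2A + 2B:
(59, 77) + (19, 63). λ = (63 - 77)/(19 - 59) ≡ 75/49 mod 89. 49⁻¹ ≡ 20 (mod 89) since 49·20 = 980 ≡ 1, so λ ≡ 76.
  x = λ² - 59 - 19 = 5776 - 78 ≡ 2; y = λ·(59 - 2) - 77 ≡ 72. → (2, 72)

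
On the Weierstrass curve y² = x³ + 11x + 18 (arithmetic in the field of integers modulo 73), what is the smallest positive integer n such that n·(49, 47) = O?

4

2P: tangent at (49, 47): λ = (3·49² + 11)/(2·47) ≡ 60/21. 21⁻¹ ≡ 7 (mod 73), so λ ≡ 60·7 ≡ 55.
  x = λ² - 49 - 49 = 3025 - 98 ≡ 7; y = λ·(49 - 7) - 47 ≡ 0. → (7, 0)
3P: (7, 0) + (49, 47). λ = (47 - 0)/(49 - 7) ≡ 47/42 mod 73. 42⁻¹ ≡ 40 (mod 73), so λ ≡ 55.
  x = λ² - 7 - 49 = 3025 - 56 ≡ 49; y = λ·(7 - 49) - 0 ≡ 26. → (49, 26)
4P: (49, 26) + (49, 47): same x and y₁ ≡ -y₂, so the sum is O.
4P = O, so the order is 4.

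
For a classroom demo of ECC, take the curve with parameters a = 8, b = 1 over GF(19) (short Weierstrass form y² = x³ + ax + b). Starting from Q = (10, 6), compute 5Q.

Double-and-add on 5 = (101)₂. Start with Q = (10, 6) for the leading 1-bit.
double: tangent at (10, 6): λ = (3·10² + 8)/(2·6) ≡ 4/12. 12⁻¹ ≡ 8 (mod 19), so λ ≡ 4·8 ≡ 13.
  x = λ² - 10 - 10 = 169 - 20 ≡ 16; y = λ·(10 - 16) - 6 ≡ 11. → (16, 11)
double: tangent at (16, 11): λ = (3·16² + 8)/(2·11) ≡ 16/3. 3⁻¹ ≡ 13 (mod 19) since 3·13 = 39 ≡ 1, so λ ≡ 16·13 ≡ 18.
  x = λ² - 16 - 16 = 324 - 32 ≡ 7; y = λ·(16 - 7) - 11 ≡ 18. → (7, 18)
add Q: (7, 18) + (10, 6). λ = (6 - 18)/(10 - 7) ≡ 7/3 mod 19. 3⁻¹ ≡ 13 (mod 19), so λ ≡ 15.
  x = λ² - 7 - 10 = 225 - 17 ≡ 18; y = λ·(7 - 18) - 18 ≡ 7. → (18, 7)

(18, 7)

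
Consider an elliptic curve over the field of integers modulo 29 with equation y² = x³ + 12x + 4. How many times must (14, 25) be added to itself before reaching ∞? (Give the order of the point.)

8

2P: tangent at (14, 25): λ = (3·14² + 12)/(2·25) ≡ 20/21. 21⁻¹ ≡ 18 (mod 29), so λ ≡ 20·18 ≡ 12.
  x = λ² - 14 - 14 = 144 - 28 ≡ 0; y = λ·(14 - 0) - 25 ≡ 27. → (0, 27)
3P: (0, 27) + (14, 25). λ = (25 - 27)/(14 - 0) ≡ 27/14 mod 29. 14⁻¹ ≡ 27 (mod 29) since 14·27 = 378 ≡ 1, so λ ≡ 4.
  x = λ² - 0 - 14 = 16 - 14 ≡ 2; y = λ·(0 - 2) - 27 ≡ 23. → (2, 23)
4P: (2, 23) + (14, 25). λ = (25 - 23)/(14 - 2) ≡ 2/12 mod 29. 12⁻¹ ≡ 17 (mod 29), so λ ≡ 5.
  x = λ² - 2 - 14 = 25 - 16 ≡ 9; y = λ·(2 - 9) - 23 ≡ 0. → (9, 0)
5P: (9, 0) + (14, 25). λ = (25 - 0)/(14 - 9) ≡ 25/5 mod 29. 5⁻¹ ≡ 6 (mod 29), so λ ≡ 5.
  x = λ² - 9 - 14 = 25 - 23 ≡ 2; y = λ·(9 - 2) - 0 ≡ 6. → (2, 6)
6P: (2, 6) + (14, 25). λ = (25 - 6)/(14 - 2) ≡ 19/12 mod 29. 12⁻¹ ≡ 17 (mod 29) since 12·17 = 204 ≡ 1, so λ ≡ 4.
  x = λ² - 2 - 14 = 16 - 16 ≡ 0; y = λ·(2 - 0) - 6 ≡ 2. → (0, 2)
7P: (0, 2) + (14, 25). λ = (25 - 2)/(14 - 0) ≡ 23/14 mod 29. 14⁻¹ ≡ 27 (mod 29) since 14·27 = 378 ≡ 1, so λ ≡ 12.
  x = λ² - 0 - 14 = 144 - 14 ≡ 14; y = λ·(0 - 14) - 2 ≡ 4. → (14, 4)
8P: (14, 4) + (14, 25): same x and y₁ ≡ -y₂, so the sum is ∞.
8P = ∞, so the order is 8.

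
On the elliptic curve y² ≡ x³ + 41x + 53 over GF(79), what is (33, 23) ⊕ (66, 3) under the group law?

(68, 3)

(33, 23) + (66, 3). λ = (3 - 23)/(66 - 33) ≡ 59/33 mod 79. 33⁻¹ ≡ 12 (mod 79), so λ ≡ 76.
  x = λ² - 33 - 66 = 5776 - 99 ≡ 68; y = λ·(33 - 68) - 23 ≡ 3. → (68, 3)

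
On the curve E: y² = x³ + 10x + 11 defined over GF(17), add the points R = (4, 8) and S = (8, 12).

(4, 8) + (8, 12). λ = (12 - 8)/(8 - 4) ≡ 4/4 mod 17. 4⁻¹ ≡ 13 (mod 17), so λ ≡ 1.
  x = λ² - 4 - 8 = 1 - 12 ≡ 6; y = λ·(4 - 6) - 8 ≡ 7. → (6, 7)

(6, 7)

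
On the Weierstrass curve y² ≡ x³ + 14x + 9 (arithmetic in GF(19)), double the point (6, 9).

tangent at (6, 9): λ = (3·6² + 14)/(2·9) ≡ 8/18. 18⁻¹ ≡ 18 (mod 19), so λ ≡ 8·18 ≡ 11.
  x = λ² - 6 - 6 = 121 - 12 ≡ 14; y = λ·(6 - 14) - 9 ≡ 17. → (14, 17)

(14, 17)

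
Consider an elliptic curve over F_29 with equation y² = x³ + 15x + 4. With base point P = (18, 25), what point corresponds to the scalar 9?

Repeated addition: build up to 9P.
2P: tangent at (18, 25): λ = (3·18² + 15)/(2·25) ≡ 1/21. 21⁻¹ ≡ 18 (mod 29), so λ ≡ 1·18 ≡ 18.
  x = λ² - 18 - 18 = 324 - 36 ≡ 27; y = λ·(18 - 27) - 25 ≡ 16. → (27, 16)
3P: (27, 16) + (18, 25). λ = (25 - 16)/(18 - 27) ≡ 9/20 mod 29. 20⁻¹ ≡ 16 (mod 29), so λ ≡ 28.
  x = λ² - 27 - 18 = 784 - 45 ≡ 14; y = λ·(27 - 14) - 16 ≡ 0. → (14, 0)
4P: (14, 0) + (18, 25). λ = (25 - 0)/(18 - 14) ≡ 25/4 mod 29. 4⁻¹ ≡ 22 (mod 29), so λ ≡ 28.
  x = λ² - 14 - 18 = 784 - 32 ≡ 27; y = λ·(14 - 27) - 0 ≡ 13. → (27, 13)
5P: (27, 13) + (18, 25). λ = (25 - 13)/(18 - 27) ≡ 12/20 mod 29. 20⁻¹ ≡ 16 (mod 29), so λ ≡ 18.
  x = λ² - 27 - 18 = 324 - 45 ≡ 18; y = λ·(27 - 18) - 13 ≡ 4. → (18, 4)
6P: (18, 4) + (18, 25): same x and y₁ ≡ -y₂, so the sum is O.
7P: O + (18, 25) = (18, 25) (identity).
8P: tangent at (18, 25): λ = (3·18² + 15)/(2·25) ≡ 1/21. 21⁻¹ ≡ 18 (mod 29) since 21·18 = 378 ≡ 1, so λ ≡ 1·18 ≡ 18.
  x = λ² - 18 - 18 = 324 - 36 ≡ 27; y = λ·(18 - 27) - 25 ≡ 16. → (27, 16)
9P: (27, 16) + (18, 25). λ = (25 - 16)/(18 - 27) ≡ 9/20 mod 29. 20⁻¹ ≡ 16 (mod 29) since 20·16 = 320 ≡ 1, so λ ≡ 28.
  x = λ² - 27 - 18 = 784 - 45 ≡ 14; y = λ·(27 - 14) - 16 ≡ 0. → (14, 0)

(14, 0)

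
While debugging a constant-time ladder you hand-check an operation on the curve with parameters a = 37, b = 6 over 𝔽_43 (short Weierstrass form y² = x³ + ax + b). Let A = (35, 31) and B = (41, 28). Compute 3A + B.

(10, 0)

First 3A:
Repeated addition: build up to 3A.
2A: tangent at (35, 31): λ = (3·35² + 37)/(2·31) ≡ 14/19. 19⁻¹ ≡ 34 (mod 43), so λ ≡ 14·34 ≡ 3.
  x = λ² - 35 - 35 = 9 - 70 ≡ 25; y = λ·(35 - 25) - 31 ≡ 42. → (25, 42)
3A: (25, 42) + (35, 31). λ = (31 - 42)/(35 - 25) ≡ 32/10 mod 43. 10⁻¹ ≡ 13 (mod 43), so λ ≡ 29.
  x = λ² - 25 - 35 = 841 - 60 ≡ 7; y = λ·(25 - 7) - 42 ≡ 7. → (7, 7)
3A = (7, 7).
Finally 3A + B:
(7, 7) + (41, 28). λ = (28 - 7)/(41 - 7) ≡ 21/34 mod 43. 34⁻¹ ≡ 19 (mod 43) since 34·19 = 646 ≡ 1, so λ ≡ 12.
  x = λ² - 7 - 41 = 144 - 48 ≡ 10; y = λ·(7 - 10) - 7 ≡ 0. → (10, 0)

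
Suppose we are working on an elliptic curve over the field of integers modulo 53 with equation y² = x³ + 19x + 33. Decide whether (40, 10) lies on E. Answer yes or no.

y² = 10² ≡ 47; x³ + 19x + 33 = 64793 ≡ 27 (mod 53). 47 ≠ 27.

no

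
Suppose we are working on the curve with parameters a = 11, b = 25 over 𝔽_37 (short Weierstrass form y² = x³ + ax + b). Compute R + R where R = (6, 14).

tangent at (6, 14): λ = (3·6² + 11)/(2·14) ≡ 8/28. 28⁻¹ ≡ 4 (mod 37) since 28·4 = 112 ≡ 1, so λ ≡ 8·4 ≡ 32.
  x = λ² - 6 - 6 = 1024 - 12 ≡ 13; y = λ·(6 - 13) - 14 ≡ 21. → (13, 21)

(13, 21)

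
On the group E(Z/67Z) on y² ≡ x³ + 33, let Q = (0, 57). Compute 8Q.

(0, 10)

Double-and-add on 8 = (1000)₂. Start with Q = (0, 57) for the leading 1-bit.
double: tangent at (0, 57): λ = (3·0² + 0)/(2·57) ≡ 0/47. 47⁻¹ ≡ 10 (mod 67) since 47·10 = 470 ≡ 1, so λ ≡ 0·10 ≡ 0.
  x = λ² - 0 - 0 = 0 - 0 ≡ 0; y = λ·(0 - 0) - 57 ≡ 10. → (0, 10)
double: tangent at (0, 10): λ = (3·0² + 0)/(2·10) ≡ 0/20. 20⁻¹ ≡ 57 (mod 67), so λ ≡ 0·57 ≡ 0.
  x = λ² - 0 - 0 = 0 - 0 ≡ 0; y = λ·(0 - 0) - 10 ≡ 57. → (0, 57)
double: tangent at (0, 57): λ = (3·0² + 0)/(2·57) ≡ 0/47. 47⁻¹ ≡ 10 (mod 67) since 47·10 = 470 ≡ 1, so λ ≡ 0·10 ≡ 0.
  x = λ² - 0 - 0 = 0 - 0 ≡ 0; y = λ·(0 - 0) - 57 ≡ 10. → (0, 10)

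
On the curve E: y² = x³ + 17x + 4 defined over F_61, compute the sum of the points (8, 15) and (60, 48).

(20, 29)

(8, 15) + (60, 48). λ = (48 - 15)/(60 - 8) ≡ 33/52 mod 61. 52⁻¹ ≡ 27 (mod 61) since 52·27 = 1404 ≡ 1, so λ ≡ 37.
  x = λ² - 8 - 60 = 1369 - 68 ≡ 20; y = λ·(8 - 20) - 15 ≡ 29. → (20, 29)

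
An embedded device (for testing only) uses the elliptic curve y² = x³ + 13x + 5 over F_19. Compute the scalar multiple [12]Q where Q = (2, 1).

(1, 0)

Repeated addition: build up to 12Q.
2Q: tangent at (2, 1): λ = (3·2² + 13)/(2·1) ≡ 6/2. 2⁻¹ ≡ 10 (mod 19), so λ ≡ 6·10 ≡ 3.
  x = λ² - 2 - 2 = 9 - 4 ≡ 5; y = λ·(2 - 5) - 1 ≡ 9. → (5, 9)
3Q: (5, 9) + (2, 1). λ = (1 - 9)/(2 - 5) ≡ 11/16 mod 19. 16⁻¹ ≡ 6 (mod 19), so λ ≡ 9.
  x = λ² - 5 - 2 = 81 - 7 ≡ 17; y = λ·(5 - 17) - 9 ≡ 16. → (17, 16)
4Q: (17, 16) + (2, 1). λ = (1 - 16)/(2 - 17) ≡ 4/4 mod 19. 4⁻¹ ≡ 5 (mod 19) since 4·5 = 20 ≡ 1, so λ ≡ 1.
  x = λ² - 17 - 2 = 1 - 19 ≡ 1; y = λ·(17 - 1) - 16 ≡ 0. → (1, 0)
5Q: (1, 0) + (2, 1). λ = (1 - 0)/(2 - 1) ≡ 1/1 mod 19. 1⁻¹ ≡ 1 (mod 19), so λ ≡ 1.
  x = λ² - 1 - 2 = 1 - 3 ≡ 17; y = λ·(1 - 17) - 0 ≡ 3. → (17, 3)
6Q: (17, 3) + (2, 1). λ = (1 - 3)/(2 - 17) ≡ 17/4 mod 19. 4⁻¹ ≡ 5 (mod 19), so λ ≡ 9.
  x = λ² - 17 - 2 = 81 - 19 ≡ 5; y = λ·(17 - 5) - 3 ≡ 10. → (5, 10)
7Q: (5, 10) + (2, 1). λ = (1 - 10)/(2 - 5) ≡ 10/16 mod 19. 16⁻¹ ≡ 6 (mod 19) since 16·6 = 96 ≡ 1, so λ ≡ 3.
  x = λ² - 5 - 2 = 9 - 7 ≡ 2; y = λ·(5 - 2) - 10 ≡ 18. → (2, 18)
8Q: (2, 18) + (2, 1): same x and y₁ ≡ -y₂, so the sum is ∞.
9Q: ∞ + (2, 1) = (2, 1) (identity).
10Q: tangent at (2, 1): λ = (3·2² + 13)/(2·1) ≡ 6/2. 2⁻¹ ≡ 10 (mod 19), so λ ≡ 6·10 ≡ 3.
  x = λ² - 2 - 2 = 9 - 4 ≡ 5; y = λ·(2 - 5) - 1 ≡ 9. → (5, 9)
11Q: (5, 9) + (2, 1). λ = (1 - 9)/(2 - 5) ≡ 11/16 mod 19. 16⁻¹ ≡ 6 (mod 19), so λ ≡ 9.
  x = λ² - 5 - 2 = 81 - 7 ≡ 17; y = λ·(5 - 17) - 9 ≡ 16. → (17, 16)
12Q: (17, 16) + (2, 1). λ = (1 - 16)/(2 - 17) ≡ 4/4 mod 19. 4⁻¹ ≡ 5 (mod 19), so λ ≡ 1.
  x = λ² - 17 - 2 = 1 - 19 ≡ 1; y = λ·(17 - 1) - 16 ≡ 0. → (1, 0)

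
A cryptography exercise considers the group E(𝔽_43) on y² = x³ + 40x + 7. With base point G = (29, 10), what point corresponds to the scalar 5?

Repeated addition: build up to 5G.
2G: tangent at (29, 10): λ = (3·29² + 40)/(2·10) ≡ 26/20. 20⁻¹ ≡ 28 (mod 43), so λ ≡ 26·28 ≡ 40.
  x = λ² - 29 - 29 = 1600 - 58 ≡ 37; y = λ·(29 - 37) - 10 ≡ 14. → (37, 14)
3G: (37, 14) + (29, 10). λ = (10 - 14)/(29 - 37) ≡ 39/35 mod 43. 35⁻¹ ≡ 16 (mod 43), so λ ≡ 22.
  x = λ² - 37 - 29 = 484 - 66 ≡ 31; y = λ·(37 - 31) - 14 ≡ 32. → (31, 32)
4G: (31, 32) + (29, 10). λ = (10 - 32)/(29 - 31) ≡ 21/41 mod 43. 41⁻¹ ≡ 21 (mod 43) since 41·21 = 861 ≡ 1, so λ ≡ 11.
  x = λ² - 31 - 29 = 121 - 60 ≡ 18; y = λ·(31 - 18) - 32 ≡ 25. → (18, 25)
5G: (18, 25) + (29, 10). λ = (10 - 25)/(29 - 18) ≡ 28/11 mod 43. 11⁻¹ ≡ 4 (mod 43), so λ ≡ 26.
  x = λ² - 18 - 29 = 676 - 47 ≡ 27; y = λ·(18 - 27) - 25 ≡ 42. → (27, 42)

(27, 42)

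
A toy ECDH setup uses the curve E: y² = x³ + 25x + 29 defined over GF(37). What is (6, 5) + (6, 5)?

tangent at (6, 5): λ = (3·6² + 25)/(2·5) ≡ 22/10. 10⁻¹ ≡ 26 (mod 37), so λ ≡ 22·26 ≡ 17.
  x = λ² - 6 - 6 = 289 - 12 ≡ 18; y = λ·(6 - 18) - 5 ≡ 13. → (18, 13)

(18, 13)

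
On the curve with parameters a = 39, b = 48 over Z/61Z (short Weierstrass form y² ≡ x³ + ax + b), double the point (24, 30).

tangent at (24, 30): λ = (3·24² + 39)/(2·30) ≡ 59/60. 60⁻¹ ≡ 60 (mod 61), so λ ≡ 59·60 ≡ 2.
  x = λ² - 24 - 24 = 4 - 48 ≡ 17; y = λ·(24 - 17) - 30 ≡ 45. → (17, 45)

(17, 45)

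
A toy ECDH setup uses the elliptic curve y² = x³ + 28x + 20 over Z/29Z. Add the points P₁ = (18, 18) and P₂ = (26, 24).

(20, 24)

(18, 18) + (26, 24). λ = (24 - 18)/(26 - 18) ≡ 6/8 mod 29. 8⁻¹ ≡ 11 (mod 29) since 8·11 = 88 ≡ 1, so λ ≡ 8.
  x = λ² - 18 - 26 = 64 - 44 ≡ 20; y = λ·(18 - 20) - 18 ≡ 24. → (20, 24)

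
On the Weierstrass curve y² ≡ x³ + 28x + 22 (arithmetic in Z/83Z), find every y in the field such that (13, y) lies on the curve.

33, 50

x³ + 28x + 22 = 2583 ≡ 10 (mod 83).
Square roots of 10 mod 83: 33 and 50 (since 33² = 1089 ≡ 10).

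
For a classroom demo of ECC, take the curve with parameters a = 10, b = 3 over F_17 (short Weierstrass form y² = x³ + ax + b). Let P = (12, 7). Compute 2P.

tangent at (12, 7): λ = (3·12² + 10)/(2·7) ≡ 0/14. 14⁻¹ ≡ 11 (mod 17), so λ ≡ 0·11 ≡ 0.
  x = λ² - 12 - 12 = 0 - 24 ≡ 10; y = λ·(12 - 10) - 7 ≡ 10. → (10, 10)

(10, 10)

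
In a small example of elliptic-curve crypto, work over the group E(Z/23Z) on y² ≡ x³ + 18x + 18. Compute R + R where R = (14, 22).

tangent at (14, 22): λ = (3·14² + 18)/(2·22) ≡ 8/21. 21⁻¹ ≡ 11 (mod 23), so λ ≡ 8·11 ≡ 19.
  x = λ² - 14 - 14 = 361 - 28 ≡ 11; y = λ·(14 - 11) - 22 ≡ 12. → (11, 12)

(11, 12)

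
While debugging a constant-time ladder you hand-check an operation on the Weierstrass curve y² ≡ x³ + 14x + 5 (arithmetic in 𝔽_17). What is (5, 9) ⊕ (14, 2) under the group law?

(7, 2)

(5, 9) + (14, 2). λ = (2 - 9)/(14 - 5) ≡ 10/9 mod 17. 9⁻¹ ≡ 2 (mod 17) since 9·2 = 18 ≡ 1, so λ ≡ 3.
  x = λ² - 5 - 14 = 9 - 19 ≡ 7; y = λ·(5 - 7) - 9 ≡ 2. → (7, 2)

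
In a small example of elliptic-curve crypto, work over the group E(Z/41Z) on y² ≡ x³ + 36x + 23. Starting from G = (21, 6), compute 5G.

Repeated addition: build up to 5G.
2G: tangent at (21, 6): λ = (3·21² + 36)/(2·6) ≡ 6/12. 12⁻¹ ≡ 24 (mod 41), so λ ≡ 6·24 ≡ 21.
  x = λ² - 21 - 21 = 441 - 42 ≡ 30; y = λ·(21 - 30) - 6 ≡ 10. → (30, 10)
3G: (30, 10) + (21, 6). λ = (6 - 10)/(21 - 30) ≡ 37/32 mod 41. 32⁻¹ ≡ 9 (mod 41), so λ ≡ 5.
  x = λ² - 30 - 21 = 25 - 51 ≡ 15; y = λ·(30 - 15) - 10 ≡ 24. → (15, 24)
4G: (15, 24) + (21, 6). λ = (6 - 24)/(21 - 15) ≡ 23/6 mod 41. 6⁻¹ ≡ 7 (mod 41), so λ ≡ 38.
  x = λ² - 15 - 21 = 1444 - 36 ≡ 14; y = λ·(15 - 14) - 24 ≡ 14. → (14, 14)
5G: (14, 14) + (21, 6). λ = (6 - 14)/(21 - 14) ≡ 33/7 mod 41. 7⁻¹ ≡ 6 (mod 41) since 7·6 = 42 ≡ 1, so λ ≡ 34.
  x = λ² - 14 - 21 = 1156 - 35 ≡ 14; y = λ·(14 - 14) - 14 ≡ 27. → (14, 27)

(14, 27)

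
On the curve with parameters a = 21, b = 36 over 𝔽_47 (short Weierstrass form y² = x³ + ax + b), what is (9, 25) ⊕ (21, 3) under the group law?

(9, 25) + (21, 3). λ = (3 - 25)/(21 - 9) ≡ 25/12 mod 47. 12⁻¹ ≡ 4 (mod 47), so λ ≡ 6.
  x = λ² - 9 - 21 = 36 - 30 ≡ 6; y = λ·(9 - 6) - 25 ≡ 40. → (6, 40)

(6, 40)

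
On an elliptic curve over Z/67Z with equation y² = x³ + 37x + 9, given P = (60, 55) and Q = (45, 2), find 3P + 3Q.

(22, 9)

First 3P:
Repeated addition: build up to 3P.
2P: tangent at (60, 55): λ = (3·60² + 37)/(2·55) ≡ 50/43. 43⁻¹ ≡ 53 (mod 67), so λ ≡ 50·53 ≡ 37.
  x = λ² - 60 - 60 = 1369 - 120 ≡ 43; y = λ·(60 - 43) - 55 ≡ 38. → (43, 38)
3P: (43, 38) + (60, 55). λ = (55 - 38)/(60 - 43) ≡ 17/17 mod 67. 17⁻¹ ≡ 4 (mod 67), so λ ≡ 1.
  x = λ² - 43 - 60 = 1 - 103 ≡ 32; y = λ·(43 - 32) - 38 ≡ 40. → (32, 40)
3P = (32, 40).
Next 3Q:
Repeated addition: build up to 3Q.
2Q: tangent at (45, 2): λ = (3·45² + 37)/(2·2) ≡ 15/4. 4⁻¹ ≡ 17 (mod 67) since 4·17 = 68 ≡ 1, so λ ≡ 15·17 ≡ 54.
  x = λ² - 45 - 45 = 2916 - 90 ≡ 12; y = λ·(45 - 12) - 2 ≡ 38. → (12, 38)
3Q: (12, 38) + (45, 2). λ = (2 - 38)/(45 - 12) ≡ 31/33 mod 67. 33⁻¹ ≡ 65 (mod 67) since 33·65 = 2145 ≡ 1, so λ ≡ 5.
  x = λ² - 12 - 45 = 25 - 57 ≡ 35; y = λ·(12 - 35) - 38 ≡ 48. → (35, 48)
3Q = (35, 48).
Finally 3P + 3Q:
(32, 40) + (35, 48). λ = (48 - 40)/(35 - 32) ≡ 8/3 mod 67. 3⁻¹ ≡ 45 (mod 67) since 3·45 = 135 ≡ 1, so λ ≡ 25.
  x = λ² - 32 - 35 = 625 - 67 ≡ 22; y = λ·(32 - 22) - 40 ≡ 9. → (22, 9)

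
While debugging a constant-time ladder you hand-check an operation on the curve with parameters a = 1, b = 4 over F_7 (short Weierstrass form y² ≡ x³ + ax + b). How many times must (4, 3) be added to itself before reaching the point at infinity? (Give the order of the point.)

2P: tangent at (4, 3): λ = (3·4² + 1)/(2·3) ≡ 0/6. 6⁻¹ ≡ 6 (mod 7), so λ ≡ 0·6 ≡ 0.
  x = λ² - 4 - 4 = 0 - 8 ≡ 6; y = λ·(4 - 6) - 3 ≡ 4. → (6, 4)
3P: (6, 4) + (4, 3). λ = (3 - 4)/(4 - 6) ≡ 6/5 mod 7. 5⁻¹ ≡ 3 (mod 7), so λ ≡ 4.
  x = λ² - 6 - 4 = 16 - 10 ≡ 6; y = λ·(6 - 6) - 4 ≡ 3. → (6, 3)
4P: (6, 3) + (4, 3). λ = (3 - 3)/(4 - 6) ≡ 0/5 mod 7. 5⁻¹ ≡ 3 (mod 7) since 5·3 = 15 ≡ 1, so λ ≡ 0.
  x = λ² - 6 - 4 = 0 - 10 ≡ 4; y = λ·(6 - 4) - 3 ≡ 4. → (4, 4)
5P: (4, 4) + (4, 3): same x and y₁ ≡ -y₂, so the sum is the point at infinity.
5P = the point at infinity, so the order is 5.

5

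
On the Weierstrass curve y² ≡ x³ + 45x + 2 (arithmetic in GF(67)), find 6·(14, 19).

Write Q = (14, 19).
Repeated addition: build up to 6Q.
2Q: tangent at (14, 19): λ = (3·14² + 45)/(2·19) ≡ 30/38. 38⁻¹ ≡ 30 (mod 67), so λ ≡ 30·30 ≡ 29.
  x = λ² - 14 - 14 = 841 - 28 ≡ 9; y = λ·(14 - 9) - 19 ≡ 59. → (9, 59)
3Q: (9, 59) + (14, 19). λ = (19 - 59)/(14 - 9) ≡ 27/5 mod 67. 5⁻¹ ≡ 27 (mod 67), so λ ≡ 59.
  x = λ² - 9 - 14 = 3481 - 23 ≡ 41; y = λ·(9 - 41) - 59 ≡ 63. → (41, 63)
4Q: (41, 63) + (14, 19). λ = (19 - 63)/(14 - 41) ≡ 23/40 mod 67. 40⁻¹ ≡ 62 (mod 67), so λ ≡ 19.
  x = λ² - 41 - 14 = 361 - 55 ≡ 38; y = λ·(41 - 38) - 63 ≡ 61. → (38, 61)
5Q: (38, 61) + (14, 19). λ = (19 - 61)/(14 - 38) ≡ 25/43 mod 67. 43⁻¹ ≡ 53 (mod 67), so λ ≡ 52.
  x = λ² - 38 - 14 = 2704 - 52 ≡ 39; y = λ·(38 - 39) - 61 ≡ 21. → (39, 21)
6Q: (39, 21) + (14, 19). λ = (19 - 21)/(14 - 39) ≡ 65/42 mod 67. 42⁻¹ ≡ 8 (mod 67), so λ ≡ 51.
  x = λ² - 39 - 14 = 2601 - 53 ≡ 2; y = λ·(39 - 2) - 21 ≡ 57. → (2, 57)

(2, 57)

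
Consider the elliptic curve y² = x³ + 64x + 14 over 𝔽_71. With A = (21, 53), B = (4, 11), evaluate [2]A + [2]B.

(34, 32)

First 2A:
Repeated addition: build up to 2A.
2A: tangent at (21, 53): λ = (3·21² + 64)/(2·53) ≡ 38/35. 35⁻¹ ≡ 69 (mod 71) since 35·69 = 2415 ≡ 1, so λ ≡ 38·69 ≡ 66.
  x = λ² - 21 - 21 = 4356 - 42 ≡ 54; y = λ·(21 - 54) - 53 ≡ 41. → (54, 41)
2A = (54, 41).
Next 2B:
Repeated addition: build up to 2B.
2B: tangent at (4, 11): λ = (3·4² + 64)/(2·11) ≡ 41/22. 22⁻¹ ≡ 42 (mod 71), so λ ≡ 41·42 ≡ 18.
  x = λ² - 4 - 4 = 324 - 8 ≡ 32; y = λ·(4 - 32) - 11 ≡ 53. → (32, 53)
2B = (32, 53).
Finally 2A + 2B:
(54, 41) + (32, 53). λ = (53 - 41)/(32 - 54) ≡ 12/49 mod 71. 49⁻¹ ≡ 29 (mod 71), so λ ≡ 64.
  x = λ² - 54 - 32 = 4096 - 86 ≡ 34; y = λ·(54 - 34) - 41 ≡ 32. → (34, 32)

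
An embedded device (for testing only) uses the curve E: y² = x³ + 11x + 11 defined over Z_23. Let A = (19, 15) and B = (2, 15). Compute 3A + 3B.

First 3A:
Repeated addition: build up to 3A.
2A: tangent at (19, 15): λ = (3·19² + 11)/(2·15) ≡ 13/7. 7⁻¹ ≡ 10 (mod 23) since 7·10 = 70 ≡ 1, so λ ≡ 13·10 ≡ 15.
  x = λ² - 19 - 19 = 225 - 38 ≡ 3; y = λ·(19 - 3) - 15 ≡ 18. → (3, 18)
3A: (3, 18) + (19, 15). λ = (15 - 18)/(19 - 3) ≡ 20/16 mod 23. 16⁻¹ ≡ 13 (mod 23), so λ ≡ 7.
  x = λ² - 3 - 19 = 49 - 22 ≡ 4; y = λ·(3 - 4) - 18 ≡ 21. → (4, 21)
3A = (4, 21).
Next 3B:
Repeated addition: build up to 3B.
2B: tangent at (2, 15): λ = (3·2² + 11)/(2·15) ≡ 0/7. 7⁻¹ ≡ 10 (mod 23), so λ ≡ 0·10 ≡ 0.
  x = λ² - 2 - 2 = 0 - 4 ≡ 19; y = λ·(2 - 19) - 15 ≡ 8. → (19, 8)
3B: (19, 8) + (2, 15). λ = (15 - 8)/(2 - 19) ≡ 7/6 mod 23. 6⁻¹ ≡ 4 (mod 23), so λ ≡ 5.
  x = λ² - 19 - 2 = 25 - 21 ≡ 4; y = λ·(19 - 4) - 8 ≡ 21. → (4, 21)
3B = (4, 21).
Finally 3A + 3B:
tangent at (4, 21): λ = (3·4² + 11)/(2·21) ≡ 13/19. 19⁻¹ ≡ 17 (mod 23) since 19·17 = 323 ≡ 1, so λ ≡ 13·17 ≡ 14.
  x = λ² - 4 - 4 = 196 - 8 ≡ 4; y = λ·(4 - 4) - 21 ≡ 2. → (4, 2)

(4, 2)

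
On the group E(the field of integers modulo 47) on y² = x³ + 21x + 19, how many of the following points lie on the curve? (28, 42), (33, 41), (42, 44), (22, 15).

2

(28, 42): 42² ≡ 25, rhs ≡ 46 → off.
(33, 41): 41² ≡ 36, rhs ≡ 36 → on.
(42, 44): 44² ≡ 9, rhs ≡ 24 → off.
(22, 15): 15² ≡ 37, rhs ≡ 37 → on.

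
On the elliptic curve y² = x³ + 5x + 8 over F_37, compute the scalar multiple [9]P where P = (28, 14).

(28, 14)

Repeated addition: build up to 9P.
2P: tangent at (28, 14): λ = (3·28² + 5)/(2·14) ≡ 26/28. 28⁻¹ ≡ 4 (mod 37) since 28·4 = 112 ≡ 1, so λ ≡ 26·4 ≡ 30.
  x = λ² - 28 - 28 = 900 - 56 ≡ 30; y = λ·(28 - 30) - 14 ≡ 0. → (30, 0)
3P: (30, 0) + (28, 14). λ = (14 - 0)/(28 - 30) ≡ 14/35 mod 37. 35⁻¹ ≡ 18 (mod 37) since 35·18 = 630 ≡ 1, so λ ≡ 30.
  x = λ² - 30 - 28 = 900 - 58 ≡ 28; y = λ·(30 - 28) - 0 ≡ 23. → (28, 23)
4P: (28, 23) + (28, 14): same x and y₁ ≡ -y₂, so the sum is 𝒪.
5P: 𝒪 + (28, 14) = (28, 14) (identity).
6P: tangent at (28, 14): λ = (3·28² + 5)/(2·14) ≡ 26/28. 28⁻¹ ≡ 4 (mod 37), so λ ≡ 26·4 ≡ 30.
  x = λ² - 28 - 28 = 900 - 56 ≡ 30; y = λ·(28 - 30) - 14 ≡ 0. → (30, 0)
7P: (30, 0) + (28, 14). λ = (14 - 0)/(28 - 30) ≡ 14/35 mod 37. 35⁻¹ ≡ 18 (mod 37) since 35·18 = 630 ≡ 1, so λ ≡ 30.
  x = λ² - 30 - 28 = 900 - 58 ≡ 28; y = λ·(30 - 28) - 0 ≡ 23. → (28, 23)
8P: (28, 23) + (28, 14): same x and y₁ ≡ -y₂, so the sum is 𝒪.
9P: 𝒪 + (28, 14) = (28, 14) (identity).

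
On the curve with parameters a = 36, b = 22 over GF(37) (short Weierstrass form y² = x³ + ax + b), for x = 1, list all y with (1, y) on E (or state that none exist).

none

x³ + 36x + 22 = 59 ≡ 22 (mod 37).
22 is a non-residue mod 37; no y exists.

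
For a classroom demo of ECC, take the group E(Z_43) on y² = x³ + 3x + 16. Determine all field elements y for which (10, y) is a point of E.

10, 33

x³ + 3x + 16 = 1046 ≡ 14 (mod 43).
Square roots of 14 mod 43: 10 and 33 (since 10² = 100 ≡ 14).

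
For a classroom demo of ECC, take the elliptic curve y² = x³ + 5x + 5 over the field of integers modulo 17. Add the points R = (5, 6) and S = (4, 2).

(5, 6) + (4, 2). λ = (2 - 6)/(4 - 5) ≡ 13/16 mod 17. 16⁻¹ ≡ 16 (mod 17) since 16·16 = 256 ≡ 1, so λ ≡ 4.
  x = λ² - 5 - 4 = 16 - 9 ≡ 7; y = λ·(5 - 7) - 6 ≡ 3. → (7, 3)

(7, 3)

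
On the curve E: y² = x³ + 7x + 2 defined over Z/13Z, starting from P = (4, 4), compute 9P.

Double-and-add on 9 = (1001)₂. Start with P = (4, 4) for the leading 1-bit.
double: tangent at (4, 4): λ = (3·4² + 7)/(2·4) ≡ 3/8. 8⁻¹ ≡ 5 (mod 13), so λ ≡ 3·5 ≡ 2.
  x = λ² - 4 - 4 = 4 - 8 ≡ 9; y = λ·(4 - 9) - 4 ≡ 12. → (9, 12)
double: tangent at (9, 12): λ = (3·9² + 7)/(2·12) ≡ 3/11. 11⁻¹ ≡ 6 (mod 13), so λ ≡ 3·6 ≡ 5.
  x = λ² - 9 - 9 = 25 - 18 ≡ 7; y = λ·(9 - 7) - 12 ≡ 11. → (7, 11)
double: tangent at (7, 11): λ = (3·7² + 7)/(2·11) ≡ 11/9. 9⁻¹ ≡ 3 (mod 13) since 9·3 = 27 ≡ 1, so λ ≡ 11·3 ≡ 7.
  x = λ² - 7 - 7 = 49 - 14 ≡ 9; y = λ·(7 - 9) - 11 ≡ 1. → (9, 1)
add P: (9, 1) + (4, 4). λ = (4 - 1)/(4 - 9) ≡ 3/8 mod 13. 8⁻¹ ≡ 5 (mod 13), so λ ≡ 2.
  x = λ² - 9 - 4 = 4 - 13 ≡ 4; y = λ·(9 - 4) - 1 ≡ 9. → (4, 9)

(4, 9)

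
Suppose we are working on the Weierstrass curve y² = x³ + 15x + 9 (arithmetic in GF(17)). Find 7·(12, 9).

Write Q = (12, 9).
Double-and-add on 7 = (111)₂. Start with Q = (12, 9) for the leading 1-bit.
double: tangent at (12, 9): λ = (3·12² + 15)/(2·9) ≡ 5/1. 1⁻¹ ≡ 1 (mod 17), so λ ≡ 5·1 ≡ 5.
  x = λ² - 12 - 12 = 25 - 24 ≡ 1; y = λ·(12 - 1) - 9 ≡ 12. → (1, 12)
add Q: (1, 12) + (12, 9). λ = (9 - 12)/(12 - 1) ≡ 14/11 mod 17. 11⁻¹ ≡ 14 (mod 17) since 11·14 = 154 ≡ 1, so λ ≡ 9.
  x = λ² - 1 - 12 = 81 - 13 ≡ 0; y = λ·(1 - 0) - 12 ≡ 14. → (0, 14)
double: tangent at (0, 14): λ = (3·0² + 15)/(2·14) ≡ 15/11. 11⁻¹ ≡ 14 (mod 17) since 11·14 = 154 ≡ 1, so λ ≡ 15·14 ≡ 6.
  x = λ² - 0 - 0 = 36 - 0 ≡ 2; y = λ·(0 - 2) - 14 ≡ 8. → (2, 8)
add Q: (2, 8) + (12, 9). λ = (9 - 8)/(12 - 2) ≡ 1/10 mod 17. 10⁻¹ ≡ 12 (mod 17), so λ ≡ 12.
  x = λ² - 2 - 12 = 144 - 14 ≡ 11; y = λ·(2 - 11) - 8 ≡ 3. → (11, 3)

(11, 3)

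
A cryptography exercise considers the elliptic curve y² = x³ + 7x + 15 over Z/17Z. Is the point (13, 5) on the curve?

y² = 5² ≡ 8; x³ + 7x + 15 = 2303 ≡ 8 (mod 17). 8 = 8.

yes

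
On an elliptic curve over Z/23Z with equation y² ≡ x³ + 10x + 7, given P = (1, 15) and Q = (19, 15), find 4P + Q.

(2, 14)

First 4P:
Double-and-add on 4 = (100)₂. Start with P = (1, 15) for the leading 1-bit.
double: tangent at (1, 15): λ = (3·1² + 10)/(2·15) ≡ 13/7. 7⁻¹ ≡ 10 (mod 23) since 7·10 = 70 ≡ 1, so λ ≡ 13·10 ≡ 15.
  x = λ² - 1 - 1 = 225 - 2 ≡ 16; y = λ·(1 - 16) - 15 ≡ 13. → (16, 13)
double: tangent at (16, 13): λ = (3·16² + 10)/(2·13) ≡ 19/3. 3⁻¹ ≡ 8 (mod 23) since 3·8 = 24 ≡ 1, so λ ≡ 19·8 ≡ 14.
  x = λ² - 16 - 16 = 196 - 32 ≡ 3; y = λ·(16 - 3) - 13 ≡ 8. → (3, 8)
4P = (3, 8).
Finally 4P + Q:
(3, 8) + (19, 15). λ = (15 - 8)/(19 - 3) ≡ 7/16 mod 23. 16⁻¹ ≡ 13 (mod 23), so λ ≡ 22.
  x = λ² - 3 - 19 = 484 - 22 ≡ 2; y = λ·(3 - 2) - 8 ≡ 14. → (2, 14)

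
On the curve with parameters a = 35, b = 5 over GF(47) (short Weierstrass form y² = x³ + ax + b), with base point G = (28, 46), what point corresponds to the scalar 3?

Repeated addition: build up to 3G.
2G: tangent at (28, 46): λ = (3·28² + 35)/(2·46) ≡ 37/45. 45⁻¹ ≡ 23 (mod 47), so λ ≡ 37·23 ≡ 5.
  x = λ² - 28 - 28 = 25 - 56 ≡ 16; y = λ·(28 - 16) - 46 ≡ 14. → (16, 14)
3G: (16, 14) + (28, 46). λ = (46 - 14)/(28 - 16) ≡ 32/12 mod 47. 12⁻¹ ≡ 4 (mod 47), so λ ≡ 34.
  x = λ² - 16 - 28 = 1156 - 44 ≡ 31; y = λ·(16 - 31) - 14 ≡ 40. → (31, 40)

(31, 40)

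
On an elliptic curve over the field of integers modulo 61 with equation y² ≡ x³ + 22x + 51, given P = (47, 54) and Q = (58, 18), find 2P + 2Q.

(45, 42)

First 2P:
Repeated addition: build up to 2P.
2P: tangent at (47, 54): λ = (3·47² + 22)/(2·54) ≡ 0/47. 47⁻¹ ≡ 13 (mod 61) since 47·13 = 611 ≡ 1, so λ ≡ 0·13 ≡ 0.
  x = λ² - 47 - 47 = 0 - 94 ≡ 28; y = λ·(47 - 28) - 54 ≡ 7. → (28, 7)
2P = (28, 7).
Next 2Q:
Repeated addition: build up to 2Q.
2Q: tangent at (58, 18): λ = (3·58² + 22)/(2·18) ≡ 49/36. 36⁻¹ ≡ 39 (mod 61) since 36·39 = 1404 ≡ 1, so λ ≡ 49·39 ≡ 20.
  x = λ² - 58 - 58 = 400 - 116 ≡ 40; y = λ·(58 - 40) - 18 ≡ 37. → (40, 37)
2Q = (40, 37).
Finally 2P + 2Q:
(28, 7) + (40, 37). λ = (37 - 7)/(40 - 28) ≡ 30/12 mod 61. 12⁻¹ ≡ 56 (mod 61) since 12·56 = 672 ≡ 1, so λ ≡ 33.
  x = λ² - 28 - 40 = 1089 - 68 ≡ 45; y = λ·(28 - 45) - 7 ≡ 42. → (45, 42)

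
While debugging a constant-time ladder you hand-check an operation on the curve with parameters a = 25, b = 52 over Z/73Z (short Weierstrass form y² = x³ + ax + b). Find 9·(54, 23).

(48, 64)

Write Q = (54, 23).
Repeated addition: build up to 9Q.
2Q: tangent at (54, 23): λ = (3·54² + 25)/(2·23) ≡ 13/46. 46⁻¹ ≡ 27 (mod 73) since 46·27 = 1242 ≡ 1, so λ ≡ 13·27 ≡ 59.
  x = λ² - 54 - 54 = 3481 - 108 ≡ 15; y = λ·(54 - 15) - 23 ≡ 15. → (15, 15)
3Q: (15, 15) + (54, 23). λ = (23 - 15)/(54 - 15) ≡ 8/39 mod 73. 39⁻¹ ≡ 15 (mod 73) since 39·15 = 585 ≡ 1, so λ ≡ 47.
  x = λ² - 15 - 54 = 2209 - 69 ≡ 23; y = λ·(15 - 23) - 15 ≡ 47. → (23, 47)
4Q: (23, 47) + (54, 23). λ = (23 - 47)/(54 - 23) ≡ 49/31 mod 73. 31⁻¹ ≡ 33 (mod 73), so λ ≡ 11.
  x = λ² - 23 - 54 = 121 - 77 ≡ 44; y = λ·(23 - 44) - 47 ≡ 14. → (44, 14)
5Q: (44, 14) + (54, 23). λ = (23 - 14)/(54 - 44) ≡ 9/10 mod 73. 10⁻¹ ≡ 22 (mod 73), so λ ≡ 52.
  x = λ² - 44 - 54 = 2704 - 98 ≡ 51; y = λ·(44 - 51) - 14 ≡ 60. → (51, 60)
6Q: (51, 60) + (54, 23). λ = (23 - 60)/(54 - 51) ≡ 36/3 mod 73. 3⁻¹ ≡ 49 (mod 73) since 3·49 = 147 ≡ 1, so λ ≡ 12.
  x = λ² - 51 - 54 = 144 - 105 ≡ 39; y = λ·(51 - 39) - 60 ≡ 11. → (39, 11)
7Q: (39, 11) + (54, 23). λ = (23 - 11)/(54 - 39) ≡ 12/15 mod 73. 15⁻¹ ≡ 39 (mod 73) since 15·39 = 585 ≡ 1, so λ ≡ 30.
  x = λ² - 39 - 54 = 900 - 93 ≡ 4; y = λ·(39 - 4) - 11 ≡ 17. → (4, 17)
8Q: (4, 17) + (54, 23). λ = (23 - 17)/(54 - 4) ≡ 6/50 mod 73. 50⁻¹ ≡ 19 (mod 73), so λ ≡ 41.
  x = λ² - 4 - 54 = 1681 - 58 ≡ 17; y = λ·(4 - 17) - 17 ≡ 34. → (17, 34)
9Q: (17, 34) + (54, 23). λ = (23 - 34)/(54 - 17) ≡ 62/37 mod 73. 37⁻¹ ≡ 2 (mod 73), so λ ≡ 51.
  x = λ² - 17 - 54 = 2601 - 71 ≡ 48; y = λ·(17 - 48) - 34 ≡ 64. → (48, 64)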